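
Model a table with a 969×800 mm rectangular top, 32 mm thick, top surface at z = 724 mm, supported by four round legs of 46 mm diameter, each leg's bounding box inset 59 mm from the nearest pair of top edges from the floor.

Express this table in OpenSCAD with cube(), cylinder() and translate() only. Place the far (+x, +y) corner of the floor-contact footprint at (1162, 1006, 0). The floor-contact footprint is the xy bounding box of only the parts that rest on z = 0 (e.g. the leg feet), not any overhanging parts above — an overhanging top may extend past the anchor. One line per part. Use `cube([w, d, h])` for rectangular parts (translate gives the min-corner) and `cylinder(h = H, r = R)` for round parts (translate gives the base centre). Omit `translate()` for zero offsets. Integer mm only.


translate([252, 265, 692]) cube([969, 800, 32]);
translate([334, 347, 0]) cylinder(h = 692, r = 23);
translate([1139, 347, 0]) cylinder(h = 692, r = 23);
translate([334, 983, 0]) cylinder(h = 692, r = 23);
translate([1139, 983, 0]) cylinder(h = 692, r = 23);


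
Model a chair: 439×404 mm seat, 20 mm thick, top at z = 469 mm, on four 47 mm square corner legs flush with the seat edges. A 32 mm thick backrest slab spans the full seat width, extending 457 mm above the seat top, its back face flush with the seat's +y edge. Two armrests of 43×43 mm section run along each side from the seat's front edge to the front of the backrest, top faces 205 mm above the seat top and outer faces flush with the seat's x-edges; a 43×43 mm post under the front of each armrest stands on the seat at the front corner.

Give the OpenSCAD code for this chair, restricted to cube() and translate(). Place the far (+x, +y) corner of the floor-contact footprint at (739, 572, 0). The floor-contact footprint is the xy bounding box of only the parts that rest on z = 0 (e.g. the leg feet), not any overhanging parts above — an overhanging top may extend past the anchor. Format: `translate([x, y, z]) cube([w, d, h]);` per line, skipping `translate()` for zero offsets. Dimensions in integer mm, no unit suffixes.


// leg_h = 469 - 20 = 449
// arm post h = 205 - 43 = 162
translate([300, 168, 449]) cube([439, 404, 20]);
translate([300, 168, 0]) cube([47, 47, 449]);
translate([692, 168, 0]) cube([47, 47, 449]);
translate([300, 525, 0]) cube([47, 47, 449]);
translate([692, 525, 0]) cube([47, 47, 449]);
translate([300, 540, 469]) cube([439, 32, 457]);
translate([300, 168, 631]) cube([43, 372, 43]);
translate([696, 168, 631]) cube([43, 372, 43]);
translate([300, 168, 469]) cube([43, 43, 162]);
translate([696, 168, 469]) cube([43, 43, 162]);


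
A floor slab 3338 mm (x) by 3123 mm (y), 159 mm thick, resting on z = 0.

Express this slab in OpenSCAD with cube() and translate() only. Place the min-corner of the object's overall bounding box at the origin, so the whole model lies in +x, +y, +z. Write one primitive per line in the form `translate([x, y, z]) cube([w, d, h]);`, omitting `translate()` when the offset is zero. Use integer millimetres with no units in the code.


cube([3338, 3123, 159]);


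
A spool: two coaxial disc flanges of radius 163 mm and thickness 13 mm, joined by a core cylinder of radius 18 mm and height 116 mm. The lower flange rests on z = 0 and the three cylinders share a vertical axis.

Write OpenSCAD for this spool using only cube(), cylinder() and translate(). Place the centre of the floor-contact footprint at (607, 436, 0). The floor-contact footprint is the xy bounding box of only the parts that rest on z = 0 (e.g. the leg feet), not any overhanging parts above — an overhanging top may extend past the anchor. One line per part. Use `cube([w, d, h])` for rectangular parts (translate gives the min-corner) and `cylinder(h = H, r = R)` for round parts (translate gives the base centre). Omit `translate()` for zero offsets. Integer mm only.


translate([607, 436, 0]) cylinder(h = 13, r = 163);
translate([607, 436, 13]) cylinder(h = 116, r = 18);
translate([607, 436, 129]) cylinder(h = 13, r = 163);


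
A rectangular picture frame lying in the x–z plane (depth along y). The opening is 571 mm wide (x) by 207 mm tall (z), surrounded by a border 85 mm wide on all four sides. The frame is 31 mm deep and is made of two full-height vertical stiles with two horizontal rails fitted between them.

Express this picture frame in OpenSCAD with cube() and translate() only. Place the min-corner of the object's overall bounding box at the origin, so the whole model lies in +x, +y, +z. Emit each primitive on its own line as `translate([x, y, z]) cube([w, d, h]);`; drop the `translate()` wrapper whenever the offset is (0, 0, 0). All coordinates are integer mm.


cube([85, 31, 377]);
translate([656, 0, 0]) cube([85, 31, 377]);
translate([85, 0, 0]) cube([571, 31, 85]);
translate([85, 0, 292]) cube([571, 31, 85]);


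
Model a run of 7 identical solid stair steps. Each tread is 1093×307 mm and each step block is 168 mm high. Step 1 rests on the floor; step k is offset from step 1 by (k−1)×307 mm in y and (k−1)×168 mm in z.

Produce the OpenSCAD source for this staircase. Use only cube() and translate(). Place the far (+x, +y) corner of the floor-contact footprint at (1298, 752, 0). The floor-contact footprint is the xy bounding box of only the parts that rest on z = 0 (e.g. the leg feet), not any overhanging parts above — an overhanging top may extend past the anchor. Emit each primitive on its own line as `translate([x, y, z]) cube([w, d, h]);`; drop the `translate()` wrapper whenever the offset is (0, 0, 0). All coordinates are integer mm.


translate([205, 445, 0]) cube([1093, 307, 168]);
translate([205, 752, 168]) cube([1093, 307, 168]);
translate([205, 1059, 336]) cube([1093, 307, 168]);
translate([205, 1366, 504]) cube([1093, 307, 168]);
translate([205, 1673, 672]) cube([1093, 307, 168]);
translate([205, 1980, 840]) cube([1093, 307, 168]);
translate([205, 2287, 1008]) cube([1093, 307, 168]);


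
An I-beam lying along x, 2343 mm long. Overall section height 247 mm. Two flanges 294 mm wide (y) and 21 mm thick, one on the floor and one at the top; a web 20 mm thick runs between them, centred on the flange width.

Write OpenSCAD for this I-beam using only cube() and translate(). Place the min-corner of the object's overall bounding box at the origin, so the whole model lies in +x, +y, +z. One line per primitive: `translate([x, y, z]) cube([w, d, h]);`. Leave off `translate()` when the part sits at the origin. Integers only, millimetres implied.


cube([2343, 294, 21]);
translate([0, 137, 21]) cube([2343, 20, 205]);
translate([0, 0, 226]) cube([2343, 294, 21]);


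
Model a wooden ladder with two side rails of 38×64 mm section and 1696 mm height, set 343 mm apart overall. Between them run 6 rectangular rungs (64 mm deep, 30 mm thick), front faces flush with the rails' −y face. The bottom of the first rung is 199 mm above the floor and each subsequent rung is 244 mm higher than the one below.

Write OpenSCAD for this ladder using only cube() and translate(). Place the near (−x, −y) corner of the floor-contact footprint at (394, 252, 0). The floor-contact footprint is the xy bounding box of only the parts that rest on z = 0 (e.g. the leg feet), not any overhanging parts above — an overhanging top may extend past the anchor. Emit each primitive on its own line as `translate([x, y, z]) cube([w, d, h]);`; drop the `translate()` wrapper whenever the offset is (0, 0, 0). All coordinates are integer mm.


translate([394, 252, 0]) cube([38, 64, 1696]);
translate([699, 252, 0]) cube([38, 64, 1696]);
translate([432, 252, 199]) cube([267, 64, 30]);
translate([432, 252, 443]) cube([267, 64, 30]);
translate([432, 252, 687]) cube([267, 64, 30]);
translate([432, 252, 931]) cube([267, 64, 30]);
translate([432, 252, 1175]) cube([267, 64, 30]);
translate([432, 252, 1419]) cube([267, 64, 30]);


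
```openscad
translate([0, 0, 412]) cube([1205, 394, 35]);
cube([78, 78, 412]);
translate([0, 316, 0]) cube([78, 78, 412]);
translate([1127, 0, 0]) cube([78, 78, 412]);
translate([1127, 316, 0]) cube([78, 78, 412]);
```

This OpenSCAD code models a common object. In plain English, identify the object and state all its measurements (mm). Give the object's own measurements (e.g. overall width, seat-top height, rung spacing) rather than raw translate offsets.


A bench: a 1205×394 mm seat slab, 35 mm thick, top at z = 447 mm, on four 78×78 mm square legs flush with the seat corners and standing on z = 0.


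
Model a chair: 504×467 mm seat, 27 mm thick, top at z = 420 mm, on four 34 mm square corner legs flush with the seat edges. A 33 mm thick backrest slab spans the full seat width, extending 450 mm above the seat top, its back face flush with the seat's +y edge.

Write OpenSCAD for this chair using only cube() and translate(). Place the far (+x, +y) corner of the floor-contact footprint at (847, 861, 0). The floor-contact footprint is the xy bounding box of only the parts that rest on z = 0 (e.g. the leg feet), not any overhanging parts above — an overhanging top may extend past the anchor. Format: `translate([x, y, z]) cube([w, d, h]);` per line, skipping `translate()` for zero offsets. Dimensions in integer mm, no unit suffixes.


translate([343, 394, 393]) cube([504, 467, 27]);
translate([343, 394, 0]) cube([34, 34, 393]);
translate([813, 394, 0]) cube([34, 34, 393]);
translate([343, 827, 0]) cube([34, 34, 393]);
translate([813, 827, 0]) cube([34, 34, 393]);
translate([343, 828, 420]) cube([504, 33, 450]);


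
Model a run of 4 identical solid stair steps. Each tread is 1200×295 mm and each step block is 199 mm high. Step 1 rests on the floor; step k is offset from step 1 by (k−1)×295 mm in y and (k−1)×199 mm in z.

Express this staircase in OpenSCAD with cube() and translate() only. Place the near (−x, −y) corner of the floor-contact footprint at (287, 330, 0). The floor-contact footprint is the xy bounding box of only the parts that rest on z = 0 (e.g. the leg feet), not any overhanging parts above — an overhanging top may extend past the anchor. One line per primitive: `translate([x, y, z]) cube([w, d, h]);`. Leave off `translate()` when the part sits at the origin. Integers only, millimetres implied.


translate([287, 330, 0]) cube([1200, 295, 199]);
translate([287, 625, 199]) cube([1200, 295, 199]);
translate([287, 920, 398]) cube([1200, 295, 199]);
translate([287, 1215, 597]) cube([1200, 295, 199]);


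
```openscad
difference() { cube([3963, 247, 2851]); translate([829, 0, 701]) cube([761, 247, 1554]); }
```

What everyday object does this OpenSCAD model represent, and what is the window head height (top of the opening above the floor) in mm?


A wall with a window opening. The window head height is 2255 mm.

A wall with a rectangular opening subtracted — a window. Sill at z = 701, opening 1554 mm tall, so the head is at 701 + 1554 = 2255 mm.


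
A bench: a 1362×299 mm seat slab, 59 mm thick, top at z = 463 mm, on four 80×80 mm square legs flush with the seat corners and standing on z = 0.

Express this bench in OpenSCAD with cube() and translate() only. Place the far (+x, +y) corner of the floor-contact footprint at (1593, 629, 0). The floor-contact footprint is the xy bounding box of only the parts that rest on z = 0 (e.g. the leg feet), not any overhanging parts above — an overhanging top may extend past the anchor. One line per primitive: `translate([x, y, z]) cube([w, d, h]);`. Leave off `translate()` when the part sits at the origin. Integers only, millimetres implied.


translate([231, 330, 404]) cube([1362, 299, 59]);
translate([231, 330, 0]) cube([80, 80, 404]);
translate([231, 549, 0]) cube([80, 80, 404]);
translate([1513, 330, 0]) cube([80, 80, 404]);
translate([1513, 549, 0]) cube([80, 80, 404]);


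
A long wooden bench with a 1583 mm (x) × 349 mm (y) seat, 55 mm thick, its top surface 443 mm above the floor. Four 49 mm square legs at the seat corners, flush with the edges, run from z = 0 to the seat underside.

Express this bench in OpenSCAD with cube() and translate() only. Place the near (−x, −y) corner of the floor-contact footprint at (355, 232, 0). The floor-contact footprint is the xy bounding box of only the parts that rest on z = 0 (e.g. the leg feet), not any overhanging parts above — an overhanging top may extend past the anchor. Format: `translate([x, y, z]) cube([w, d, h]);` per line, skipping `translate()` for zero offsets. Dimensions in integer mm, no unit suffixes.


translate([355, 232, 388]) cube([1583, 349, 55]);
translate([355, 232, 0]) cube([49, 49, 388]);
translate([355, 532, 0]) cube([49, 49, 388]);
translate([1889, 232, 0]) cube([49, 49, 388]);
translate([1889, 532, 0]) cube([49, 49, 388]);


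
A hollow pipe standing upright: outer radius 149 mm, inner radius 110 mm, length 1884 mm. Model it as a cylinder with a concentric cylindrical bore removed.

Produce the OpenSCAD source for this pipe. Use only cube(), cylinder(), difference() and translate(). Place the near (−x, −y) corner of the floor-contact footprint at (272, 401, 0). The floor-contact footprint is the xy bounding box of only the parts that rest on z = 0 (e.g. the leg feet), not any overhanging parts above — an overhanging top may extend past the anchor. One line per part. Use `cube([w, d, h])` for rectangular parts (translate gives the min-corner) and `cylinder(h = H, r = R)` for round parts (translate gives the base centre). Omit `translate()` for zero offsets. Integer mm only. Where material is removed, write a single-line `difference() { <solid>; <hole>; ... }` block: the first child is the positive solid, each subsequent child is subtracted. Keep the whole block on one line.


difference() { translate([421, 550, 0]) cylinder(h = 1884, r = 149); translate([421, 550, 0]) cylinder(h = 1884, r = 110); }


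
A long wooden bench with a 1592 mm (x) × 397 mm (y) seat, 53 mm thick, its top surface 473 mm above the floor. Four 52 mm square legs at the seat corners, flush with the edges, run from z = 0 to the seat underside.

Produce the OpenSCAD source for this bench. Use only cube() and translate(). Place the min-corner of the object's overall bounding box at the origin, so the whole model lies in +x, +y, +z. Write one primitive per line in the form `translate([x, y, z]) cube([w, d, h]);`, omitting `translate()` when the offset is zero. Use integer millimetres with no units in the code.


// leg_h = 473 − 53 = 420
translate([0, 0, 420]) cube([1592, 397, 53]);
cube([52, 52, 420]);
translate([0, 345, 0]) cube([52, 52, 420]);
translate([1540, 0, 0]) cube([52, 52, 420]);
translate([1540, 345, 0]) cube([52, 52, 420]);


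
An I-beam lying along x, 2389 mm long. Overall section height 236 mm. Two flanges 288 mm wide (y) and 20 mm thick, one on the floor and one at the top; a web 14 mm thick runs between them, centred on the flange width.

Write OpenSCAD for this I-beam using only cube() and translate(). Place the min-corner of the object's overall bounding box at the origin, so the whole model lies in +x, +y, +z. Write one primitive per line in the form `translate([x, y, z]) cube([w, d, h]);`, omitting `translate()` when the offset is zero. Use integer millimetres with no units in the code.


cube([2389, 288, 20]);
translate([0, 137, 20]) cube([2389, 14, 196]);
translate([0, 0, 216]) cube([2389, 288, 20]);


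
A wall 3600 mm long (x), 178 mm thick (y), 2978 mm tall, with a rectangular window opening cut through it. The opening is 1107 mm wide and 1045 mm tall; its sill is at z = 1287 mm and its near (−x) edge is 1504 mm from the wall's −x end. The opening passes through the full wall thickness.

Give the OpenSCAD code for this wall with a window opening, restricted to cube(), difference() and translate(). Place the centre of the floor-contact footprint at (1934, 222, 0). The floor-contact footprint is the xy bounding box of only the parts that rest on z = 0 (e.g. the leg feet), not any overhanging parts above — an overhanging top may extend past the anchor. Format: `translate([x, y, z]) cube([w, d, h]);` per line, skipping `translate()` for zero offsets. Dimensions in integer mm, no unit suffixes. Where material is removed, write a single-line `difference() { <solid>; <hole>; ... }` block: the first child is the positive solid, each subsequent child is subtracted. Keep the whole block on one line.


difference() { translate([134, 133, 0]) cube([3600, 178, 2978]); translate([1638, 133, 1287]) cube([1107, 178, 1045]); }


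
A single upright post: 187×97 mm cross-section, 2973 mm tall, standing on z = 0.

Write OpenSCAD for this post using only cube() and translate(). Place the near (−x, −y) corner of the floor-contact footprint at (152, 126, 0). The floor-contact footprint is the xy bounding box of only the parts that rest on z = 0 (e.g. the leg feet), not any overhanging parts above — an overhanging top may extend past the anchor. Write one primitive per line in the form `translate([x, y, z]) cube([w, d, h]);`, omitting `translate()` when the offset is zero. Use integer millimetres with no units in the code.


translate([152, 126, 0]) cube([187, 97, 2973]);


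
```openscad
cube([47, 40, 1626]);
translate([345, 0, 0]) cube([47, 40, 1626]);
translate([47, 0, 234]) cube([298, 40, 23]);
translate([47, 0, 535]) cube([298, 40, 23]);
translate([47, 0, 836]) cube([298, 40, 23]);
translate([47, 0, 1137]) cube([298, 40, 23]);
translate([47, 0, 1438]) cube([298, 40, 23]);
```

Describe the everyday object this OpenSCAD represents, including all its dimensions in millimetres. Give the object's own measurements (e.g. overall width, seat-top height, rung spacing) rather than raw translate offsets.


A straight ladder. Two 47×40 mm vertical rails, 1626 mm tall, stand 392 mm apart (outside-to-outside) with their front faces coplanar on the −y side. 5 rungs, each 40 mm deep and 23 mm tall, span between the inner faces of the rails, front faces flush with the rails. The lowest rung's underside is at z = 234 mm and rungs are spaced 301 mm apart (underside to underside).


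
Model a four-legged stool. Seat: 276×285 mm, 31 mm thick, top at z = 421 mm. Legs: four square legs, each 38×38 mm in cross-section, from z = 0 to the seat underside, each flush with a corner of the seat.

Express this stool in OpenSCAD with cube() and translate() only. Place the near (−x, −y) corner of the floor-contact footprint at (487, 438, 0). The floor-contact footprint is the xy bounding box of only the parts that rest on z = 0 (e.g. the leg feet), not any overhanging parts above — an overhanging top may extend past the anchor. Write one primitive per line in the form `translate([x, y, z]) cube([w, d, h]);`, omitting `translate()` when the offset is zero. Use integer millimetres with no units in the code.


translate([487, 438, 390]) cube([276, 285, 31]);
translate([487, 438, 0]) cube([38, 38, 390]);
translate([725, 438, 0]) cube([38, 38, 390]);
translate([487, 685, 0]) cube([38, 38, 390]);
translate([725, 685, 0]) cube([38, 38, 390]);


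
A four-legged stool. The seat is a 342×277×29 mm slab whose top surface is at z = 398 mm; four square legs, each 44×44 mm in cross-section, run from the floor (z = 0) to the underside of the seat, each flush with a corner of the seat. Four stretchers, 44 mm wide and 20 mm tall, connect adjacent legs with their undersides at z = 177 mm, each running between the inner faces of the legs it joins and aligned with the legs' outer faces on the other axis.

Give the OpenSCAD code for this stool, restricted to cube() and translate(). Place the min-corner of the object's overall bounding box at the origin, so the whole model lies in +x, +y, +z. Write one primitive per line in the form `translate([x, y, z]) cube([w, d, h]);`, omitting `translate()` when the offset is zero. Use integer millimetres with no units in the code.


translate([0, 0, 369]) cube([342, 277, 29]);
cube([44, 44, 369]);
translate([298, 0, 0]) cube([44, 44, 369]);
translate([0, 233, 0]) cube([44, 44, 369]);
translate([298, 233, 0]) cube([44, 44, 369]);
translate([44, 0, 177]) cube([254, 44, 20]);
translate([44, 233, 177]) cube([254, 44, 20]);
translate([0, 44, 177]) cube([44, 189, 20]);
translate([298, 44, 177]) cube([44, 189, 20]);


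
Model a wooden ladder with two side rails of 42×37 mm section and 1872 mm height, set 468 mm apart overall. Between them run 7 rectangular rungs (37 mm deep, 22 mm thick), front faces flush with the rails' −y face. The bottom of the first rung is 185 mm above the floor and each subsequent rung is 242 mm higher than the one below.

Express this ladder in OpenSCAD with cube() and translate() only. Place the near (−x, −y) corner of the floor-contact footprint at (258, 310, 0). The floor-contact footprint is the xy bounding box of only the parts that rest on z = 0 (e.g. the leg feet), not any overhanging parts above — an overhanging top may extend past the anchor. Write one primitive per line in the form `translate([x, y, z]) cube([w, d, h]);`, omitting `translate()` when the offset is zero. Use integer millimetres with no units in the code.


// rung span = 468 - 2*42 = 384
// rung[k] z = 185 + k*242
translate([258, 310, 0]) cube([42, 37, 1872]);
translate([684, 310, 0]) cube([42, 37, 1872]);
translate([300, 310, 185]) cube([384, 37, 22]);
translate([300, 310, 427]) cube([384, 37, 22]);
translate([300, 310, 669]) cube([384, 37, 22]);
translate([300, 310, 911]) cube([384, 37, 22]);
translate([300, 310, 1153]) cube([384, 37, 22]);
translate([300, 310, 1395]) cube([384, 37, 22]);
translate([300, 310, 1637]) cube([384, 37, 22]);


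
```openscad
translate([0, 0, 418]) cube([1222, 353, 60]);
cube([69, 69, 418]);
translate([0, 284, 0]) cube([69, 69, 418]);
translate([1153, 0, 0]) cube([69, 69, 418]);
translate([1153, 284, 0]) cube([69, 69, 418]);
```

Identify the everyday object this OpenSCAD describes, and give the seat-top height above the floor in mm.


A bench. The seat-top height is 478 mm.

A long slab on four corner posts — a bench. The slab sits at z = 418 with thickness 60, so the top is 418 + 60 = 478 mm.


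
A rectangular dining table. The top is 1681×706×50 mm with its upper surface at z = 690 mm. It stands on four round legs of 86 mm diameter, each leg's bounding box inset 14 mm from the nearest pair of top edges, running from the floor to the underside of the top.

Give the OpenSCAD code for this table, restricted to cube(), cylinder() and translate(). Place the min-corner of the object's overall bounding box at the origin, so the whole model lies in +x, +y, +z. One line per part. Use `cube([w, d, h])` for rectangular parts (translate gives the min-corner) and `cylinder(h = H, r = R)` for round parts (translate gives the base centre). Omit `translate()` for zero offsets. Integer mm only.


// leg_h = 690 - 50 = 640
translate([0, 0, 640]) cube([1681, 706, 50]);
translate([57, 57, 0]) cylinder(h = 640, r = 43);
translate([1624, 57, 0]) cylinder(h = 640, r = 43);
translate([57, 649, 0]) cylinder(h = 640, r = 43);
translate([1624, 649, 0]) cylinder(h = 640, r = 43);


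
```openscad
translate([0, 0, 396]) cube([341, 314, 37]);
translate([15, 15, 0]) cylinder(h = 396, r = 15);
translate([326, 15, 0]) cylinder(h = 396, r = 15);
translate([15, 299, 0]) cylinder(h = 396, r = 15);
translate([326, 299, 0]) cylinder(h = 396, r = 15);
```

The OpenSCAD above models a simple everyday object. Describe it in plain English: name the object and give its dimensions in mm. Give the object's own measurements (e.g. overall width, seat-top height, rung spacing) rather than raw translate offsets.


A four-legged stool. The seat is a 341×314×37 mm slab whose top surface is at z = 433 mm; four round legs, each 30 mm in diameter, run from the floor (z = 0) to the underside of the seat, each leg's axis is inset half a diameter from the nearest pair of seat edges (so the leg's bounding box is flush with the corner).


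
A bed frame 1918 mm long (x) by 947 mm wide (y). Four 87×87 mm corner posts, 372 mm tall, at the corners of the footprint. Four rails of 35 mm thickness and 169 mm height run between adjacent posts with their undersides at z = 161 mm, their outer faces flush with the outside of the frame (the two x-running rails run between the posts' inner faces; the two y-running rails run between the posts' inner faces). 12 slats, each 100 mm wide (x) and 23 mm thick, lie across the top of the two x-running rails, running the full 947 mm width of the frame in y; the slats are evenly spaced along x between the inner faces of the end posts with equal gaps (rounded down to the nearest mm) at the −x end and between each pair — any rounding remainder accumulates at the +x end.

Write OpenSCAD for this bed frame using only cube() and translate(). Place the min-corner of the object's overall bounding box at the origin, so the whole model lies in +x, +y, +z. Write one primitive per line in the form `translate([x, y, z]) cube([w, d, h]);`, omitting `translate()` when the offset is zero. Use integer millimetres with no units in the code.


// slat z = rail_z + rail_h = 161 + 169 = 330
// slat gap = ⌊(1744 − 12·100) / 13⌋ = 41
cube([87, 87, 372]);
translate([0, 860, 0]) cube([87, 87, 372]);
translate([1831, 0, 0]) cube([87, 87, 372]);
translate([1831, 860, 0]) cube([87, 87, 372]);
translate([87, 0, 161]) cube([1744, 35, 169]);
translate([87, 912, 161]) cube([1744, 35, 169]);
translate([0, 87, 161]) cube([35, 773, 169]);
translate([1883, 87, 161]) cube([35, 773, 169]);
translate([128, 0, 330]) cube([100, 947, 23]);
translate([269, 0, 330]) cube([100, 947, 23]);
translate([410, 0, 330]) cube([100, 947, 23]);
translate([551, 0, 330]) cube([100, 947, 23]);
translate([692, 0, 330]) cube([100, 947, 23]);
translate([833, 0, 330]) cube([100, 947, 23]);
translate([974, 0, 330]) cube([100, 947, 23]);
translate([1115, 0, 330]) cube([100, 947, 23]);
translate([1256, 0, 330]) cube([100, 947, 23]);
translate([1397, 0, 330]) cube([100, 947, 23]);
translate([1538, 0, 330]) cube([100, 947, 23]);
translate([1679, 0, 330]) cube([100, 947, 23]);


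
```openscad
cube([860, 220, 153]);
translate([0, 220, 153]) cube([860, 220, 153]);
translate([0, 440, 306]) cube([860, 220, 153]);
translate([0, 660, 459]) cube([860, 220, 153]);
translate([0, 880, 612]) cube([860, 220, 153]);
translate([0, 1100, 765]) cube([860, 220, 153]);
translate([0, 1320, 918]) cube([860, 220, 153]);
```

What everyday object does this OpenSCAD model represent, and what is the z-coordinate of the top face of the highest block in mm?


A staircase. The total rise is 1071 mm.

7 identical blocks, each offset up and back from the previous — a staircase. Each step is 153 mm tall and there are 7 of them, so the total rise is 7 × 153 = 1071 mm.


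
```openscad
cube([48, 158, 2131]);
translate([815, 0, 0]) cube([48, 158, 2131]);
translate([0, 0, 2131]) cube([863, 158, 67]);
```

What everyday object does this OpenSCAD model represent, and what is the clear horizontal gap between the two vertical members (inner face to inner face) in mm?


A door frame. The clear opening width is 767 mm.

Two 2131 mm tall posts with a header on top — a door frame. The left jamb is 48 mm wide at x = 0; the right jamb starts at x = 815. The clear opening is 815 − 48 = 767 mm.


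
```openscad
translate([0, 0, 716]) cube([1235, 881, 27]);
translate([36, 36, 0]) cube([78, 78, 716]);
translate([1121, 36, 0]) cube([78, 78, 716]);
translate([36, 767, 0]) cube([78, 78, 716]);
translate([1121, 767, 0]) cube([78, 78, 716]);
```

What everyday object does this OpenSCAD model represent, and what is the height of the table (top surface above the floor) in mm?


A table. The table height is 743 mm.

A 1235×881×27 slab sits at z = 716 on four 78 mm square posts — a table. The top surface is at 716 + 27 = 743 mm.


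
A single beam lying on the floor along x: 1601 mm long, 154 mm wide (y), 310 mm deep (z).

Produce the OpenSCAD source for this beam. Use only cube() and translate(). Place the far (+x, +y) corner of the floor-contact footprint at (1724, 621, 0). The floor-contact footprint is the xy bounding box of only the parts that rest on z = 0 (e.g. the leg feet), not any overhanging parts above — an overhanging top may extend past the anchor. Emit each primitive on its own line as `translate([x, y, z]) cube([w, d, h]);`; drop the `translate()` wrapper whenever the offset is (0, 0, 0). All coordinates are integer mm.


translate([123, 467, 0]) cube([1601, 154, 310]);


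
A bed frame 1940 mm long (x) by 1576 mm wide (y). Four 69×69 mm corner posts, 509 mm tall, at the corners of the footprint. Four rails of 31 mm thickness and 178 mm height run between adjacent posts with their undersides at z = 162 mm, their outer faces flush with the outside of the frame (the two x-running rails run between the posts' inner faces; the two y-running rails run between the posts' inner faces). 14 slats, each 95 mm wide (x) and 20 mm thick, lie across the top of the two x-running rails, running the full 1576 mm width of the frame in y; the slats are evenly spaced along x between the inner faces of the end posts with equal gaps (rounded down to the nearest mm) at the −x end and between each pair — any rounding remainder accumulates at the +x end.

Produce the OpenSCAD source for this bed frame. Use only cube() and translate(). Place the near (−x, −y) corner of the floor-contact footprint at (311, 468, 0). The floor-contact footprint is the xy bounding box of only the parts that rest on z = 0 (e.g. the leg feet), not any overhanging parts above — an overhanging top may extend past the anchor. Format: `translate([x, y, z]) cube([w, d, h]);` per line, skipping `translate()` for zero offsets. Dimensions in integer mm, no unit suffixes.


translate([311, 468, 0]) cube([69, 69, 509]);
translate([311, 1975, 0]) cube([69, 69, 509]);
translate([2182, 468, 0]) cube([69, 69, 509]);
translate([2182, 1975, 0]) cube([69, 69, 509]);
translate([380, 468, 162]) cube([1802, 31, 178]);
translate([380, 2013, 162]) cube([1802, 31, 178]);
translate([311, 537, 162]) cube([31, 1438, 178]);
translate([2220, 537, 162]) cube([31, 1438, 178]);
translate([411, 468, 340]) cube([95, 1576, 20]);
translate([537, 468, 340]) cube([95, 1576, 20]);
translate([663, 468, 340]) cube([95, 1576, 20]);
translate([789, 468, 340]) cube([95, 1576, 20]);
translate([915, 468, 340]) cube([95, 1576, 20]);
translate([1041, 468, 340]) cube([95, 1576, 20]);
translate([1167, 468, 340]) cube([95, 1576, 20]);
translate([1293, 468, 340]) cube([95, 1576, 20]);
translate([1419, 468, 340]) cube([95, 1576, 20]);
translate([1545, 468, 340]) cube([95, 1576, 20]);
translate([1671, 468, 340]) cube([95, 1576, 20]);
translate([1797, 468, 340]) cube([95, 1576, 20]);
translate([1923, 468, 340]) cube([95, 1576, 20]);
translate([2049, 468, 340]) cube([95, 1576, 20]);


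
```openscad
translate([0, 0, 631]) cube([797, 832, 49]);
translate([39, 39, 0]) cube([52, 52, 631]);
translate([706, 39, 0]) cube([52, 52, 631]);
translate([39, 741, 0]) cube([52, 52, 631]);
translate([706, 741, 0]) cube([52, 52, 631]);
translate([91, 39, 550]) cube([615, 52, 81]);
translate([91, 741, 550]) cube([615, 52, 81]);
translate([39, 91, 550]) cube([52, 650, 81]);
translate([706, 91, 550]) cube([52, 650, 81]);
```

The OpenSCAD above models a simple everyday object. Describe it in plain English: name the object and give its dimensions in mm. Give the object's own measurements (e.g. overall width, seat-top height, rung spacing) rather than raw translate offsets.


A table: top 797 mm (x) × 832 mm (y), 49 mm thick, upper face at z = 680 mm, on four 52×52 mm square legs, each inset 39 mm from the nearest pair of top edges from z = 0 to the bottom of the top. Four apron rails, 52 mm thick and 81 mm tall, run between adjacent legs with their top edges flush with the underside of the top and their outer faces flush with the legs' outer faces.


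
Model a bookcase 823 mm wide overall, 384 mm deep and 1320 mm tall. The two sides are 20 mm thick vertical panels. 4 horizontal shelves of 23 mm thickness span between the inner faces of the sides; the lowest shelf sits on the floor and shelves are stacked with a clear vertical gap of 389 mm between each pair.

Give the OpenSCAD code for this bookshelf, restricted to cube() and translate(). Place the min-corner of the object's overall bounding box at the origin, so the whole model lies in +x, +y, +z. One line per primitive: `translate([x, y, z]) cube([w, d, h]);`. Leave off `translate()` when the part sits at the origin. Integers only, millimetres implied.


cube([20, 384, 1320]);
translate([803, 0, 0]) cube([20, 384, 1320]);
translate([20, 0, 0]) cube([783, 384, 23]);
translate([20, 0, 412]) cube([783, 384, 23]);
translate([20, 0, 824]) cube([783, 384, 23]);
translate([20, 0, 1236]) cube([783, 384, 23]);


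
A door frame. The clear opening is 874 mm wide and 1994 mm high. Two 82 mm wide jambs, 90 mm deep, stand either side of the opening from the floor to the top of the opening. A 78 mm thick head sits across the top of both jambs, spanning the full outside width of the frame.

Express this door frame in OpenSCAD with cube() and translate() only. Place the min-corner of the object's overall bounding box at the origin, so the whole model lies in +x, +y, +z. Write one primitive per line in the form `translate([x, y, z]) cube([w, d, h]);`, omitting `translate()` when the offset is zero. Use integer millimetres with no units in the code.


cube([82, 90, 1994]);
translate([956, 0, 0]) cube([82, 90, 1994]);
translate([0, 0, 1994]) cube([1038, 90, 78]);


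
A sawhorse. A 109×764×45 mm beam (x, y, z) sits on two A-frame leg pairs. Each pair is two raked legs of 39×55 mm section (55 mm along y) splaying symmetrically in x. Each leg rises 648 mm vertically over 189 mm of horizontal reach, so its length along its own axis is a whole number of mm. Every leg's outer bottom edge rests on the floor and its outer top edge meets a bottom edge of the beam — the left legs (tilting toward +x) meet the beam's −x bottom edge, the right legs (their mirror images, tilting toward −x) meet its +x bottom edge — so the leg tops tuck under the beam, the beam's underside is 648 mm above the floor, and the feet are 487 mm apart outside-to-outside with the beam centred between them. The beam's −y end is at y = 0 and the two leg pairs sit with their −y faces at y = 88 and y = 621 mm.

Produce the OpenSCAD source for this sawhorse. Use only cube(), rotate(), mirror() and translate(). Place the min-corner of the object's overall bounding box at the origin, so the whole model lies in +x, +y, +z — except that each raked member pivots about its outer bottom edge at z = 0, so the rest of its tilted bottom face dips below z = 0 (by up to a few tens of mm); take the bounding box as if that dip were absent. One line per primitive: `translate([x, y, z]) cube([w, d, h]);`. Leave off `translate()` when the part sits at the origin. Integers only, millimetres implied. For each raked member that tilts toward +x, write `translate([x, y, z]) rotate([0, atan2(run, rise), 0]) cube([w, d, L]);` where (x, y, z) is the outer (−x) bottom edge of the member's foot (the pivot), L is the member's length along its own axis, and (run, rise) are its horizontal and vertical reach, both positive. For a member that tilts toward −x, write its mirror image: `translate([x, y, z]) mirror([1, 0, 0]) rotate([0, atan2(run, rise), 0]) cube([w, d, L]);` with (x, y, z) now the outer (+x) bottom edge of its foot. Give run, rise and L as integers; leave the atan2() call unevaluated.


// leg length = √(189² + 648²) = 675
// right-leg outer foot x = 2·189 + 109 = 487
// beam min-corner = (189, 0, 648)
translate([189, 0, 648]) cube([109, 764, 45]);
translate([0, 88, 0]) rotate([0, atan2(189, 648), 0]) cube([39, 55, 675]);
translate([487, 88, 0]) mirror([1, 0, 0]) rotate([0, atan2(189, 648), 0]) cube([39, 55, 675]);
translate([0, 621, 0]) rotate([0, atan2(189, 648), 0]) cube([39, 55, 675]);
translate([487, 621, 0]) mirror([1, 0, 0]) rotate([0, atan2(189, 648), 0]) cube([39, 55, 675]);


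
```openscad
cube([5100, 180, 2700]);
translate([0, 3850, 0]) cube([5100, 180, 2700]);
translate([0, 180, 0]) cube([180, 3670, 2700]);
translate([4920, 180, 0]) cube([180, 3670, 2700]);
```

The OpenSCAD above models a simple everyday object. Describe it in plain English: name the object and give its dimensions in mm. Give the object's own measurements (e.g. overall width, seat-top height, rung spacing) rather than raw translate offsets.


The wall frame of a small rectangular building: four walls, each 2700 mm tall and 180 mm thick, enclosing a footprint 5100 mm (x) by 4030 mm (y) outside-to-outside, with no floor or roof. The front and back walls (the −y and +y sides) span the full width; the two side walls fit between them.


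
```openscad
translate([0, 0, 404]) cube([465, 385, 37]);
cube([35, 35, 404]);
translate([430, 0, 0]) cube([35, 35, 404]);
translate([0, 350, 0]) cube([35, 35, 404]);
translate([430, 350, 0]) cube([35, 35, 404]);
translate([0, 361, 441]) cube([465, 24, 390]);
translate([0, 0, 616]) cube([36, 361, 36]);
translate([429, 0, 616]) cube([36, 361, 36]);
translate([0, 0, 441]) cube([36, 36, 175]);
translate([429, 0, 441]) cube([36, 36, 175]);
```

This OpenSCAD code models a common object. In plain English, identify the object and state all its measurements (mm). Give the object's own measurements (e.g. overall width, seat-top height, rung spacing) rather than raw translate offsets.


A chair. The seat is a 465×385×37 mm slab with its top at z = 441 mm, on four 35×35 mm corner legs (flush with the seat edges, standing on z = 0). A flat backrest 24 mm thick, 390 mm tall, spans the full seat width and rises from the seat top along its +y edge, rear face flush with the rear of the seat. Two armrests of 36×36 mm section run along each side from the seat's front edge to the front of the backrest, top faces 211 mm above the seat top and outer faces flush with the seat's x-edges; a 36×36 mm post under the front of each armrest stands on the seat at the front corner.


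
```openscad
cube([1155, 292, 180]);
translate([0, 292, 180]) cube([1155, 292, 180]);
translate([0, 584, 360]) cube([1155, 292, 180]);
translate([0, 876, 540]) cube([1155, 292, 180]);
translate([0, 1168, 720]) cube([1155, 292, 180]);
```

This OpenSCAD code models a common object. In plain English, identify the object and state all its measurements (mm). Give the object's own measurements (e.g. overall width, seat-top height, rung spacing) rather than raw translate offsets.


A straight staircase of 5 solid steps. Each step is 1155 mm wide (x), 292 mm deep (y, the going) and 180 mm tall (the rise). The first step rests on the floor; each subsequent step sits one going further in +y and one rise higher in +z, directly behind and above the previous step with no overlap.


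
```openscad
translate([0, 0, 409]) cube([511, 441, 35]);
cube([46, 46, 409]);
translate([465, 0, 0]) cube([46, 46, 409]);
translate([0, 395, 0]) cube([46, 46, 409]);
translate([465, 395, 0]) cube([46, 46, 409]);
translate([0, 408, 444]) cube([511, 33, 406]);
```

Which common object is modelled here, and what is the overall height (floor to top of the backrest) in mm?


A chair. The overall height is 850 mm.

A slab on four corner posts with a tall panel at the back — a chair. The seat slab sits at z = 409 with thickness 35, and the 406 mm backrest starts at the seat top, so the overall height is 409 + 35 + 406 = 850 mm.


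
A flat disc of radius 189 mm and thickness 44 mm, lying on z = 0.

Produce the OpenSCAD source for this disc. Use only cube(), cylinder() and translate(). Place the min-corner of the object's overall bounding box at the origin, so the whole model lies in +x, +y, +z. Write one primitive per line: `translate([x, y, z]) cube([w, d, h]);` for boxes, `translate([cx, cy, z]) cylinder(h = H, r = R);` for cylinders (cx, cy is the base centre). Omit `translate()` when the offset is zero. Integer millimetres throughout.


translate([189, 189, 0]) cylinder(h = 44, r = 189);


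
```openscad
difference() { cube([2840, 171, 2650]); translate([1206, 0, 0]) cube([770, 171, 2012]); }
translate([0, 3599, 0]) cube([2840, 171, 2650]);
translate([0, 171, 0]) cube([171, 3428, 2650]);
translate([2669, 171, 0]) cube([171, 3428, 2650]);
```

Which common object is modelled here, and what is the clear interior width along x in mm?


A single room. The interior width is 2498 mm.

Four walls enclosing a rectangle with a door in the front wall — a room. Outside width 2840 minus two 171 mm walls gives 2498 mm.
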